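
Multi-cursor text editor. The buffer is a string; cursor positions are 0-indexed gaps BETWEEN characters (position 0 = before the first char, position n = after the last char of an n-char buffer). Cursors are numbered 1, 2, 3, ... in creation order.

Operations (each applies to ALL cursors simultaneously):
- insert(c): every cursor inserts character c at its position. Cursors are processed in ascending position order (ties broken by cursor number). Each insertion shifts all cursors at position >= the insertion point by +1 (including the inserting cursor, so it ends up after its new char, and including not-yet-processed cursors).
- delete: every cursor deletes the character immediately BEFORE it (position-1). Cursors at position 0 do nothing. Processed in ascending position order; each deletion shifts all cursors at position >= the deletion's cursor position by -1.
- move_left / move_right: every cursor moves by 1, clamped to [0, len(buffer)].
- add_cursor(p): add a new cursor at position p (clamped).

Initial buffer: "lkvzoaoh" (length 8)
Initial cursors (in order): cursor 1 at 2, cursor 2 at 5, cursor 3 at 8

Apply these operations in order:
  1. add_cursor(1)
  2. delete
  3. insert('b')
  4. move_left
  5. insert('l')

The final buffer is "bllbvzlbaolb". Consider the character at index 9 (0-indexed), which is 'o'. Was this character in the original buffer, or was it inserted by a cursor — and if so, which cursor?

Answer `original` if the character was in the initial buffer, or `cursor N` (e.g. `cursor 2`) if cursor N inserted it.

After op 1 (add_cursor(1)): buffer="lkvzoaoh" (len 8), cursors c4@1 c1@2 c2@5 c3@8, authorship ........
After op 2 (delete): buffer="vzao" (len 4), cursors c1@0 c4@0 c2@2 c3@4, authorship ....
After op 3 (insert('b')): buffer="bbvzbaob" (len 8), cursors c1@2 c4@2 c2@5 c3@8, authorship 14..2..3
After op 4 (move_left): buffer="bbvzbaob" (len 8), cursors c1@1 c4@1 c2@4 c3@7, authorship 14..2..3
After op 5 (insert('l')): buffer="bllbvzlbaolb" (len 12), cursors c1@3 c4@3 c2@7 c3@11, authorship 1144..22..33
Authorship (.=original, N=cursor N): 1 1 4 4 . . 2 2 . . 3 3
Index 9: author = original

Answer: original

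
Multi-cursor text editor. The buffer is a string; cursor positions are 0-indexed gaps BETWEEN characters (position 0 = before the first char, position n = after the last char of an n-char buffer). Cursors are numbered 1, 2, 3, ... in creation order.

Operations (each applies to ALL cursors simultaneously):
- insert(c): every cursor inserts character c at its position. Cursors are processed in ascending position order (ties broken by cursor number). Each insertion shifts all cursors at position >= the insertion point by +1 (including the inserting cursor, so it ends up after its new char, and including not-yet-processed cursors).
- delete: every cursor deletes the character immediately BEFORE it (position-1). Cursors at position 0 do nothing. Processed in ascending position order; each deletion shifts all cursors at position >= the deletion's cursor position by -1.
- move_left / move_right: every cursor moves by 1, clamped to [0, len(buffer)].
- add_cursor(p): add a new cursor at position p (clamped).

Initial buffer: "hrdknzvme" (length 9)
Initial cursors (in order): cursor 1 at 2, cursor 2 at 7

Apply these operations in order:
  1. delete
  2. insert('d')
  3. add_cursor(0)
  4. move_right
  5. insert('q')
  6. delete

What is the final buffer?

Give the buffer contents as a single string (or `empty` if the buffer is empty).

After op 1 (delete): buffer="hdknzme" (len 7), cursors c1@1 c2@5, authorship .......
After op 2 (insert('d')): buffer="hddknzdme" (len 9), cursors c1@2 c2@7, authorship .1....2..
After op 3 (add_cursor(0)): buffer="hddknzdme" (len 9), cursors c3@0 c1@2 c2@7, authorship .1....2..
After op 4 (move_right): buffer="hddknzdme" (len 9), cursors c3@1 c1@3 c2@8, authorship .1....2..
After op 5 (insert('q')): buffer="hqddqknzdmqe" (len 12), cursors c3@2 c1@5 c2@11, authorship .31.1...2.2.
After op 6 (delete): buffer="hddknzdme" (len 9), cursors c3@1 c1@3 c2@8, authorship .1....2..

Answer: hddknzdme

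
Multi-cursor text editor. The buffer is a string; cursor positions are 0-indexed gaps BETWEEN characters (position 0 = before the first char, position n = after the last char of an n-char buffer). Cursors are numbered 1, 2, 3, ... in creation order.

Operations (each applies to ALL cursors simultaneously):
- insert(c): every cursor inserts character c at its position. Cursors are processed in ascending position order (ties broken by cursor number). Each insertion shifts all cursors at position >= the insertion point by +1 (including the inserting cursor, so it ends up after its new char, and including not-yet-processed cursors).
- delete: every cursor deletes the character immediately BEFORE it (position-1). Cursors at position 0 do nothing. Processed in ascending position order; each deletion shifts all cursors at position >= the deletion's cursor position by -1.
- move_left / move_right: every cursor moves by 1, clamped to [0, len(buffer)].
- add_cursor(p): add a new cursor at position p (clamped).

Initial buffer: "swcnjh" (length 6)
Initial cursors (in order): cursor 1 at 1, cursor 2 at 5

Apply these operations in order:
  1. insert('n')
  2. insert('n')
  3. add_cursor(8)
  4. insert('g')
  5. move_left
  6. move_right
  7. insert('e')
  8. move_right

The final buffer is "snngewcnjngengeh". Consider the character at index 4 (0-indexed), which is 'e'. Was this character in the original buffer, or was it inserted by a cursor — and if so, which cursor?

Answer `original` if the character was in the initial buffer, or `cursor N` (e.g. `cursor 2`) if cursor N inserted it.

After op 1 (insert('n')): buffer="snwcnjnh" (len 8), cursors c1@2 c2@7, authorship .1....2.
After op 2 (insert('n')): buffer="snnwcnjnnh" (len 10), cursors c1@3 c2@9, authorship .11....22.
After op 3 (add_cursor(8)): buffer="snnwcnjnnh" (len 10), cursors c1@3 c3@8 c2@9, authorship .11....22.
After op 4 (insert('g')): buffer="snngwcnjngngh" (len 13), cursors c1@4 c3@10 c2@12, authorship .111....2322.
After op 5 (move_left): buffer="snngwcnjngngh" (len 13), cursors c1@3 c3@9 c2@11, authorship .111....2322.
After op 6 (move_right): buffer="snngwcnjngngh" (len 13), cursors c1@4 c3@10 c2@12, authorship .111....2322.
After op 7 (insert('e')): buffer="snngewcnjngengeh" (len 16), cursors c1@5 c3@12 c2@15, authorship .1111....233222.
After op 8 (move_right): buffer="snngewcnjngengeh" (len 16), cursors c1@6 c3@13 c2@16, authorship .1111....233222.
Authorship (.=original, N=cursor N): . 1 1 1 1 . . . . 2 3 3 2 2 2 .
Index 4: author = 1

Answer: cursor 1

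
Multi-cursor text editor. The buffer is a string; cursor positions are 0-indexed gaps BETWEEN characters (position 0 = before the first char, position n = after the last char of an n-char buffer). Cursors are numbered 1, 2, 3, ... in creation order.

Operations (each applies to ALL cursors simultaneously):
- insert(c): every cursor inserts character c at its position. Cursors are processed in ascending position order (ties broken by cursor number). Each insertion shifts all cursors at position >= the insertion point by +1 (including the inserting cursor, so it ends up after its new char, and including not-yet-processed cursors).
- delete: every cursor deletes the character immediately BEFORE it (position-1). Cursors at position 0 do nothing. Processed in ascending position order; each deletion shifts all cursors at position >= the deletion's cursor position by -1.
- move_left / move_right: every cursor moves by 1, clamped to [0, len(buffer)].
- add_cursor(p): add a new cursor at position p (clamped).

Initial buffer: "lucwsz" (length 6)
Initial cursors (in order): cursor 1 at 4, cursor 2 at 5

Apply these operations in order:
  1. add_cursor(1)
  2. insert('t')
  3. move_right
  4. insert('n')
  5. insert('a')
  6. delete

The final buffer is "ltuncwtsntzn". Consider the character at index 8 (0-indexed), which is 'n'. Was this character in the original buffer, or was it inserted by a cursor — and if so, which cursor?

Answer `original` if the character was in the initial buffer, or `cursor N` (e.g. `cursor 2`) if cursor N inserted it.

Answer: cursor 1

Derivation:
After op 1 (add_cursor(1)): buffer="lucwsz" (len 6), cursors c3@1 c1@4 c2@5, authorship ......
After op 2 (insert('t')): buffer="ltucwtstz" (len 9), cursors c3@2 c1@6 c2@8, authorship .3...1.2.
After op 3 (move_right): buffer="ltucwtstz" (len 9), cursors c3@3 c1@7 c2@9, authorship .3...1.2.
After op 4 (insert('n')): buffer="ltuncwtsntzn" (len 12), cursors c3@4 c1@9 c2@12, authorship .3.3..1.12.2
After op 5 (insert('a')): buffer="ltunacwtsnatzna" (len 15), cursors c3@5 c1@11 c2@15, authorship .3.33..1.112.22
After op 6 (delete): buffer="ltuncwtsntzn" (len 12), cursors c3@4 c1@9 c2@12, authorship .3.3..1.12.2
Authorship (.=original, N=cursor N): . 3 . 3 . . 1 . 1 2 . 2
Index 8: author = 1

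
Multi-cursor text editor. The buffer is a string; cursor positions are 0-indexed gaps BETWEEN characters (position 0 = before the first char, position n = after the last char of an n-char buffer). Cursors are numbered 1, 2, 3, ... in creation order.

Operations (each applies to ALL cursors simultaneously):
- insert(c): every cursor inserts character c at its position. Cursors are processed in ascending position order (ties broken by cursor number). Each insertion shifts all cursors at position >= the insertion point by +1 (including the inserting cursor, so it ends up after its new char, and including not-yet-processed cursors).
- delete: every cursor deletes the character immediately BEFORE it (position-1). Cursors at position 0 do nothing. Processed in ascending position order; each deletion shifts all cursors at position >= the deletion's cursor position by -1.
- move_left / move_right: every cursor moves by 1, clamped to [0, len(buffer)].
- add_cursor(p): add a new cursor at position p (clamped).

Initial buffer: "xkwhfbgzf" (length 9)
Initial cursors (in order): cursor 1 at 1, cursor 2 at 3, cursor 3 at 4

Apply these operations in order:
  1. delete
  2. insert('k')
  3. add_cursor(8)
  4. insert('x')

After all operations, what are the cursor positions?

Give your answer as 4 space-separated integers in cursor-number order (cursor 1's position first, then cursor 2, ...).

After op 1 (delete): buffer="kfbgzf" (len 6), cursors c1@0 c2@1 c3@1, authorship ......
After op 2 (insert('k')): buffer="kkkkfbgzf" (len 9), cursors c1@1 c2@4 c3@4, authorship 1.23.....
After op 3 (add_cursor(8)): buffer="kkkkfbgzf" (len 9), cursors c1@1 c2@4 c3@4 c4@8, authorship 1.23.....
After op 4 (insert('x')): buffer="kxkkkxxfbgzxf" (len 13), cursors c1@2 c2@7 c3@7 c4@12, authorship 11.2323....4.

Answer: 2 7 7 12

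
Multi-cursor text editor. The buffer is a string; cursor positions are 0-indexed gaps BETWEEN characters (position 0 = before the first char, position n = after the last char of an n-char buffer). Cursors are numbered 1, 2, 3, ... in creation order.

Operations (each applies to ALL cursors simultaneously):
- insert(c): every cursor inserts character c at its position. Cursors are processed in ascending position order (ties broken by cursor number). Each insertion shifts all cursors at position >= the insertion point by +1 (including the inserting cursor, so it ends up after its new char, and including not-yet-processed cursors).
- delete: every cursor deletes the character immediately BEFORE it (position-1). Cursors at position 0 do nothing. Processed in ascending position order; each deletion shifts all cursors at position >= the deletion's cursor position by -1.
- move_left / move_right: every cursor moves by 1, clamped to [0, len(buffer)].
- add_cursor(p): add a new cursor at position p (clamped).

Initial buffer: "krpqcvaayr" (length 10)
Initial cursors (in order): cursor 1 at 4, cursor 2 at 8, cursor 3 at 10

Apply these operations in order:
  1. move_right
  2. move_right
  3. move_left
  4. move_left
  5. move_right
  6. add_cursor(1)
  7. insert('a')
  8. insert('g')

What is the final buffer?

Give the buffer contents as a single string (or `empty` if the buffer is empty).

Answer: kagrpqcagvaayaaggr

Derivation:
After op 1 (move_right): buffer="krpqcvaayr" (len 10), cursors c1@5 c2@9 c3@10, authorship ..........
After op 2 (move_right): buffer="krpqcvaayr" (len 10), cursors c1@6 c2@10 c3@10, authorship ..........
After op 3 (move_left): buffer="krpqcvaayr" (len 10), cursors c1@5 c2@9 c3@9, authorship ..........
After op 4 (move_left): buffer="krpqcvaayr" (len 10), cursors c1@4 c2@8 c3@8, authorship ..........
After op 5 (move_right): buffer="krpqcvaayr" (len 10), cursors c1@5 c2@9 c3@9, authorship ..........
After op 6 (add_cursor(1)): buffer="krpqcvaayr" (len 10), cursors c4@1 c1@5 c2@9 c3@9, authorship ..........
After op 7 (insert('a')): buffer="karpqcavaayaar" (len 14), cursors c4@2 c1@7 c2@13 c3@13, authorship .4....1....23.
After op 8 (insert('g')): buffer="kagrpqcagvaayaaggr" (len 18), cursors c4@3 c1@9 c2@17 c3@17, authorship .44....11....2323.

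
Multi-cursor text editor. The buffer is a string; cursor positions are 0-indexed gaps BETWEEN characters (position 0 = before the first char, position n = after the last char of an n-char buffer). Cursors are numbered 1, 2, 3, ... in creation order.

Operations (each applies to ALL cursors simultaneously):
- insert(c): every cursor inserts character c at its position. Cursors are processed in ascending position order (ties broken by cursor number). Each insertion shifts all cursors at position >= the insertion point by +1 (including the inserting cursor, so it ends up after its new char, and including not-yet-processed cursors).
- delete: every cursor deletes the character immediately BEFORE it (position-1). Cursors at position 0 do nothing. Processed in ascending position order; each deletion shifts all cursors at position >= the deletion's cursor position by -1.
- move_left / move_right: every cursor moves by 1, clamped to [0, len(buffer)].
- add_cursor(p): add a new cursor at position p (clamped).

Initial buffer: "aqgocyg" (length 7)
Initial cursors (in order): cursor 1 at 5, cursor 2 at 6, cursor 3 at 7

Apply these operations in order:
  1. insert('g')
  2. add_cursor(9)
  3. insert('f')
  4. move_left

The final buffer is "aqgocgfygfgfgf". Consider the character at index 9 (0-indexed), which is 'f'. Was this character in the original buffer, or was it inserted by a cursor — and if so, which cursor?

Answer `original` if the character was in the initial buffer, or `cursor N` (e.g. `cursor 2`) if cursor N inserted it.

After op 1 (insert('g')): buffer="aqgocgyggg" (len 10), cursors c1@6 c2@8 c3@10, authorship .....1.2.3
After op 2 (add_cursor(9)): buffer="aqgocgyggg" (len 10), cursors c1@6 c2@8 c4@9 c3@10, authorship .....1.2.3
After op 3 (insert('f')): buffer="aqgocgfygfgfgf" (len 14), cursors c1@7 c2@10 c4@12 c3@14, authorship .....11.22.433
After op 4 (move_left): buffer="aqgocgfygfgfgf" (len 14), cursors c1@6 c2@9 c4@11 c3@13, authorship .....11.22.433
Authorship (.=original, N=cursor N): . . . . . 1 1 . 2 2 . 4 3 3
Index 9: author = 2

Answer: cursor 2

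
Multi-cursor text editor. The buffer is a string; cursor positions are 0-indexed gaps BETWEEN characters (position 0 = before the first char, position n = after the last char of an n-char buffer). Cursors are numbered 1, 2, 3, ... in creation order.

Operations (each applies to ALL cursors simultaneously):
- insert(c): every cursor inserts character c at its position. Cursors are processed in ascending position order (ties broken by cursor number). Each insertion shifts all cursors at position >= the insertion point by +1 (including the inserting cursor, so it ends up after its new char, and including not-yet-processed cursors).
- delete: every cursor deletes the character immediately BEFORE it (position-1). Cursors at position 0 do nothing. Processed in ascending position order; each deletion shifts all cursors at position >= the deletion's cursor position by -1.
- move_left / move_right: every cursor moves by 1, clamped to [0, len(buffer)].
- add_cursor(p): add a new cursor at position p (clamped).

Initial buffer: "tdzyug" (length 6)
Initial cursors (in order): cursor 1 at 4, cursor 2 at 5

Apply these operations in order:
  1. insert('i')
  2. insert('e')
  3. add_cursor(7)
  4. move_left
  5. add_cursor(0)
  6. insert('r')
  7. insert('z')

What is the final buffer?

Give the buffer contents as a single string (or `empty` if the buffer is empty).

After op 1 (insert('i')): buffer="tdzyiuig" (len 8), cursors c1@5 c2@7, authorship ....1.2.
After op 2 (insert('e')): buffer="tdzyieuieg" (len 10), cursors c1@6 c2@9, authorship ....11.22.
After op 3 (add_cursor(7)): buffer="tdzyieuieg" (len 10), cursors c1@6 c3@7 c2@9, authorship ....11.22.
After op 4 (move_left): buffer="tdzyieuieg" (len 10), cursors c1@5 c3@6 c2@8, authorship ....11.22.
After op 5 (add_cursor(0)): buffer="tdzyieuieg" (len 10), cursors c4@0 c1@5 c3@6 c2@8, authorship ....11.22.
After op 6 (insert('r')): buffer="rtdzyireruireg" (len 14), cursors c4@1 c1@7 c3@9 c2@12, authorship 4....1113.222.
After op 7 (insert('z')): buffer="rztdzyirzerzuirzeg" (len 18), cursors c4@2 c1@9 c3@12 c2@16, authorship 44....111133.2222.

Answer: rztdzyirzerzuirzeg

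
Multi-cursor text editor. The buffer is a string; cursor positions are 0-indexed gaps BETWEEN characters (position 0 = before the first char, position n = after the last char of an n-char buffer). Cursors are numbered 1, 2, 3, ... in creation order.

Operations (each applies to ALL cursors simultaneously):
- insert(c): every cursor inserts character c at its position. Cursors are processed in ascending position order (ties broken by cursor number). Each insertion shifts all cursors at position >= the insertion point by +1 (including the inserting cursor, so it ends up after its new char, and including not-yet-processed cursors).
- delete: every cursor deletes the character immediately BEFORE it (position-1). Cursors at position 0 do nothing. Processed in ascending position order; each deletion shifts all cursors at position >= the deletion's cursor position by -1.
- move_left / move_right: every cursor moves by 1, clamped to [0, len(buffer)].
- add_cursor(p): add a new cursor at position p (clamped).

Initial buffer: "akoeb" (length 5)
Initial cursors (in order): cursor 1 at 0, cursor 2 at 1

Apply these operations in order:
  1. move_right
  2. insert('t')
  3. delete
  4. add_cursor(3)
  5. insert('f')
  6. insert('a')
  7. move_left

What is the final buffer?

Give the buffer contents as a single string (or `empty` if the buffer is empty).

Answer: afakfaofaeb

Derivation:
After op 1 (move_right): buffer="akoeb" (len 5), cursors c1@1 c2@2, authorship .....
After op 2 (insert('t')): buffer="atktoeb" (len 7), cursors c1@2 c2@4, authorship .1.2...
After op 3 (delete): buffer="akoeb" (len 5), cursors c1@1 c2@2, authorship .....
After op 4 (add_cursor(3)): buffer="akoeb" (len 5), cursors c1@1 c2@2 c3@3, authorship .....
After op 5 (insert('f')): buffer="afkfofeb" (len 8), cursors c1@2 c2@4 c3@6, authorship .1.2.3..
After op 6 (insert('a')): buffer="afakfaofaeb" (len 11), cursors c1@3 c2@6 c3@9, authorship .11.22.33..
After op 7 (move_left): buffer="afakfaofaeb" (len 11), cursors c1@2 c2@5 c3@8, authorship .11.22.33..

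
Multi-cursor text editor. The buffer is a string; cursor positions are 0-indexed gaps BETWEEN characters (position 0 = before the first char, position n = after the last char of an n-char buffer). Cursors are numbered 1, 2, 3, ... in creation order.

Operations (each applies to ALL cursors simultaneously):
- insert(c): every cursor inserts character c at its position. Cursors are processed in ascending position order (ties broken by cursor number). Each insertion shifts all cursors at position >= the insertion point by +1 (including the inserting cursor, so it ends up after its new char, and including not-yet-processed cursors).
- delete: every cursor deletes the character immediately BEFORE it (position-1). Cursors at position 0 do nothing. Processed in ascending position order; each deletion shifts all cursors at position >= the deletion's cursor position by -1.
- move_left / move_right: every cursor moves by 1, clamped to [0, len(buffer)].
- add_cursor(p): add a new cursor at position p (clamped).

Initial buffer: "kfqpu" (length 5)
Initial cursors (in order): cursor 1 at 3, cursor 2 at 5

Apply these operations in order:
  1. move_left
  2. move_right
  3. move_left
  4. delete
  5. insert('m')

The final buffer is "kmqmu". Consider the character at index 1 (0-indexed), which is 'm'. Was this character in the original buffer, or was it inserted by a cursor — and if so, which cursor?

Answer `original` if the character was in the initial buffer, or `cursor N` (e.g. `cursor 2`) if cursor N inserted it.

Answer: cursor 1

Derivation:
After op 1 (move_left): buffer="kfqpu" (len 5), cursors c1@2 c2@4, authorship .....
After op 2 (move_right): buffer="kfqpu" (len 5), cursors c1@3 c2@5, authorship .....
After op 3 (move_left): buffer="kfqpu" (len 5), cursors c1@2 c2@4, authorship .....
After op 4 (delete): buffer="kqu" (len 3), cursors c1@1 c2@2, authorship ...
After op 5 (insert('m')): buffer="kmqmu" (len 5), cursors c1@2 c2@4, authorship .1.2.
Authorship (.=original, N=cursor N): . 1 . 2 .
Index 1: author = 1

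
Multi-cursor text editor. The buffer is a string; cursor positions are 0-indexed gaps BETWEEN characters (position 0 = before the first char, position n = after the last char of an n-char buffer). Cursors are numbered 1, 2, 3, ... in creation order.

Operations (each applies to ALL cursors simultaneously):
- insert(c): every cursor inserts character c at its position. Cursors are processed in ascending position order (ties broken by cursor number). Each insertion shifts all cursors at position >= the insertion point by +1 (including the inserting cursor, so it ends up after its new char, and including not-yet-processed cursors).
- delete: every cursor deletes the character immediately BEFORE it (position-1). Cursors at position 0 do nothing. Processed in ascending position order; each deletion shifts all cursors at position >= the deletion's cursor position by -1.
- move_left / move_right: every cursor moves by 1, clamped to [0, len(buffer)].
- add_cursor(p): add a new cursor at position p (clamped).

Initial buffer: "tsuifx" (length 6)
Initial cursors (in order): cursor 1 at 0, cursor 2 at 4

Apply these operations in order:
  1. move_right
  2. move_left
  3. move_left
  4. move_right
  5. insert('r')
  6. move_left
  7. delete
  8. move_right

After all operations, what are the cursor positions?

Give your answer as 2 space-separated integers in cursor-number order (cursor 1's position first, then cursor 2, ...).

After op 1 (move_right): buffer="tsuifx" (len 6), cursors c1@1 c2@5, authorship ......
After op 2 (move_left): buffer="tsuifx" (len 6), cursors c1@0 c2@4, authorship ......
After op 3 (move_left): buffer="tsuifx" (len 6), cursors c1@0 c2@3, authorship ......
After op 4 (move_right): buffer="tsuifx" (len 6), cursors c1@1 c2@4, authorship ......
After op 5 (insert('r')): buffer="trsuirfx" (len 8), cursors c1@2 c2@6, authorship .1...2..
After op 6 (move_left): buffer="trsuirfx" (len 8), cursors c1@1 c2@5, authorship .1...2..
After op 7 (delete): buffer="rsurfx" (len 6), cursors c1@0 c2@3, authorship 1..2..
After op 8 (move_right): buffer="rsurfx" (len 6), cursors c1@1 c2@4, authorship 1..2..

Answer: 1 4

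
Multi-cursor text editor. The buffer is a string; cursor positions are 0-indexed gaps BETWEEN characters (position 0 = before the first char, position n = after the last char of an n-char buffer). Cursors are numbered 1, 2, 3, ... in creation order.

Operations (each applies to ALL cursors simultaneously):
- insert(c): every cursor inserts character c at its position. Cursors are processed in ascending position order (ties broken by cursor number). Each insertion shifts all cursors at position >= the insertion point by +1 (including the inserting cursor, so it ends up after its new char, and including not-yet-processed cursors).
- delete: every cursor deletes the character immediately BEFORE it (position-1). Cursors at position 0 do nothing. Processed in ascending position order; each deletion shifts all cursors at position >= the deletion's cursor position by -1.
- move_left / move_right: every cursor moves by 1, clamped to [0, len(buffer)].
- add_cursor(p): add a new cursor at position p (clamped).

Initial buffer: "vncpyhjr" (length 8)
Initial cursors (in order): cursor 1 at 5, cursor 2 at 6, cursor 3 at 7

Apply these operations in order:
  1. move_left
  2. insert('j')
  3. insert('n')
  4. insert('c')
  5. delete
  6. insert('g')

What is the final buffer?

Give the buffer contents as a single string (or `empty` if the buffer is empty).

Answer: vncpjngyjnghjngjr

Derivation:
After op 1 (move_left): buffer="vncpyhjr" (len 8), cursors c1@4 c2@5 c3@6, authorship ........
After op 2 (insert('j')): buffer="vncpjyjhjjr" (len 11), cursors c1@5 c2@7 c3@9, authorship ....1.2.3..
After op 3 (insert('n')): buffer="vncpjnyjnhjnjr" (len 14), cursors c1@6 c2@9 c3@12, authorship ....11.22.33..
After op 4 (insert('c')): buffer="vncpjncyjnchjncjr" (len 17), cursors c1@7 c2@11 c3@15, authorship ....111.222.333..
After op 5 (delete): buffer="vncpjnyjnhjnjr" (len 14), cursors c1@6 c2@9 c3@12, authorship ....11.22.33..
After op 6 (insert('g')): buffer="vncpjngyjnghjngjr" (len 17), cursors c1@7 c2@11 c3@15, authorship ....111.222.333..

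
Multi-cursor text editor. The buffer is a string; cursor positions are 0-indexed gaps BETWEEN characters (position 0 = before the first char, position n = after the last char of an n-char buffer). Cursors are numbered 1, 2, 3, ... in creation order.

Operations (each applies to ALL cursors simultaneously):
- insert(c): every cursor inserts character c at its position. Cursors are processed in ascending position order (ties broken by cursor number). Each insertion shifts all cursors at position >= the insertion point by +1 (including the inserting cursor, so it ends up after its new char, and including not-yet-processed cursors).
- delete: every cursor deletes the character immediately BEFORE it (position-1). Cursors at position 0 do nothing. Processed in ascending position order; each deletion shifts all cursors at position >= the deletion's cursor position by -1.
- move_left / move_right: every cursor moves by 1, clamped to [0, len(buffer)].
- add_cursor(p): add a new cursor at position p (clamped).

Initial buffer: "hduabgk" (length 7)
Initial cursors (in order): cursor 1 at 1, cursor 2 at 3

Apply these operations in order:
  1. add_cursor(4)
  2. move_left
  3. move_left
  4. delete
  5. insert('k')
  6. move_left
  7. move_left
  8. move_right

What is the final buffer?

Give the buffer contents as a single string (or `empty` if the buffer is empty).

After op 1 (add_cursor(4)): buffer="hduabgk" (len 7), cursors c1@1 c2@3 c3@4, authorship .......
After op 2 (move_left): buffer="hduabgk" (len 7), cursors c1@0 c2@2 c3@3, authorship .......
After op 3 (move_left): buffer="hduabgk" (len 7), cursors c1@0 c2@1 c3@2, authorship .......
After op 4 (delete): buffer="uabgk" (len 5), cursors c1@0 c2@0 c3@0, authorship .....
After op 5 (insert('k')): buffer="kkkuabgk" (len 8), cursors c1@3 c2@3 c3@3, authorship 123.....
After op 6 (move_left): buffer="kkkuabgk" (len 8), cursors c1@2 c2@2 c3@2, authorship 123.....
After op 7 (move_left): buffer="kkkuabgk" (len 8), cursors c1@1 c2@1 c3@1, authorship 123.....
After op 8 (move_right): buffer="kkkuabgk" (len 8), cursors c1@2 c2@2 c3@2, authorship 123.....

Answer: kkkuabgk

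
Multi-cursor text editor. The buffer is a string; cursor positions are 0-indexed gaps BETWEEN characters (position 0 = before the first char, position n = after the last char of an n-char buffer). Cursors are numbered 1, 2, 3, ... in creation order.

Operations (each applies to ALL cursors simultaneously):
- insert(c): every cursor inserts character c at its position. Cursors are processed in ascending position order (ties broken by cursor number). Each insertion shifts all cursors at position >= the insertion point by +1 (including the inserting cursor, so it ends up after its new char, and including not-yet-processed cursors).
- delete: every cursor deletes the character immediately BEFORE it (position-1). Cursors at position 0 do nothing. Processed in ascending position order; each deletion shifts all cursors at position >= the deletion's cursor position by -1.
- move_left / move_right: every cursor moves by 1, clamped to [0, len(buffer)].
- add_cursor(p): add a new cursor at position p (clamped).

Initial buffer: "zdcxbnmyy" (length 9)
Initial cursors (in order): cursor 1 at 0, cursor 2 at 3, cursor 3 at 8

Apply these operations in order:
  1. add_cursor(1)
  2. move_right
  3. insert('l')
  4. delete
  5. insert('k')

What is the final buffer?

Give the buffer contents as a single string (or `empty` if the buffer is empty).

After op 1 (add_cursor(1)): buffer="zdcxbnmyy" (len 9), cursors c1@0 c4@1 c2@3 c3@8, authorship .........
After op 2 (move_right): buffer="zdcxbnmyy" (len 9), cursors c1@1 c4@2 c2@4 c3@9, authorship .........
After op 3 (insert('l')): buffer="zldlcxlbnmyyl" (len 13), cursors c1@2 c4@4 c2@7 c3@13, authorship .1.4..2.....3
After op 4 (delete): buffer="zdcxbnmyy" (len 9), cursors c1@1 c4@2 c2@4 c3@9, authorship .........
After op 5 (insert('k')): buffer="zkdkcxkbnmyyk" (len 13), cursors c1@2 c4@4 c2@7 c3@13, authorship .1.4..2.....3

Answer: zkdkcxkbnmyyk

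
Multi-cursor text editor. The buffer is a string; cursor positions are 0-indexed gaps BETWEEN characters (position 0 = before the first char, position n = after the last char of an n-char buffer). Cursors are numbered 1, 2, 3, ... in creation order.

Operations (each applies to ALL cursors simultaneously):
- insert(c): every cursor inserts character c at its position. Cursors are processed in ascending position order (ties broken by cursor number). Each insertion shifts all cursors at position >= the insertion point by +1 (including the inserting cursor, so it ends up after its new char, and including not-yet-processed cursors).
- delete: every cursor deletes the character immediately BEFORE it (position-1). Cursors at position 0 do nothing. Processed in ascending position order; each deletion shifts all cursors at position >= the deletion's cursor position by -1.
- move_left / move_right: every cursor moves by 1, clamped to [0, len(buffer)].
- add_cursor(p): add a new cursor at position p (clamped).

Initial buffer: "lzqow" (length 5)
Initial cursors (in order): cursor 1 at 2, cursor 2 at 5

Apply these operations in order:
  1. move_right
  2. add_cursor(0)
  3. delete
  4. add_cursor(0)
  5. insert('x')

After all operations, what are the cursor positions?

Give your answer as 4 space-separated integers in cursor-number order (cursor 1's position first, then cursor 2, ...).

Answer: 5 7 2 2

Derivation:
After op 1 (move_right): buffer="lzqow" (len 5), cursors c1@3 c2@5, authorship .....
After op 2 (add_cursor(0)): buffer="lzqow" (len 5), cursors c3@0 c1@3 c2@5, authorship .....
After op 3 (delete): buffer="lzo" (len 3), cursors c3@0 c1@2 c2@3, authorship ...
After op 4 (add_cursor(0)): buffer="lzo" (len 3), cursors c3@0 c4@0 c1@2 c2@3, authorship ...
After op 5 (insert('x')): buffer="xxlzxox" (len 7), cursors c3@2 c4@2 c1@5 c2@7, authorship 34..1.2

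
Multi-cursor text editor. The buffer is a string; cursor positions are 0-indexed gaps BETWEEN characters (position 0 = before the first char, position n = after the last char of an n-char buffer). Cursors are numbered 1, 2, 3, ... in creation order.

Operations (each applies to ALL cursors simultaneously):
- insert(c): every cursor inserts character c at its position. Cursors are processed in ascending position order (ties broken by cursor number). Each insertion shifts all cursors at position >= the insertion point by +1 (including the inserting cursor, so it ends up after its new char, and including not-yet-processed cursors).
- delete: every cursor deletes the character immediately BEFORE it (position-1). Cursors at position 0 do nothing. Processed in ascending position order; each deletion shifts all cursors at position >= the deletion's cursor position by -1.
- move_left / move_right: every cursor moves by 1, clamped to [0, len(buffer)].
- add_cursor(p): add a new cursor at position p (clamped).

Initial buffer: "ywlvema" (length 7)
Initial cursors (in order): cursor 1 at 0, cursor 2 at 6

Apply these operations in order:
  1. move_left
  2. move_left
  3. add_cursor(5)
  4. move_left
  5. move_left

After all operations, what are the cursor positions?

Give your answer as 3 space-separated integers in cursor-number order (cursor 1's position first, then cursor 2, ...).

Answer: 0 2 3

Derivation:
After op 1 (move_left): buffer="ywlvema" (len 7), cursors c1@0 c2@5, authorship .......
After op 2 (move_left): buffer="ywlvema" (len 7), cursors c1@0 c2@4, authorship .......
After op 3 (add_cursor(5)): buffer="ywlvema" (len 7), cursors c1@0 c2@4 c3@5, authorship .......
After op 4 (move_left): buffer="ywlvema" (len 7), cursors c1@0 c2@3 c3@4, authorship .......
After op 5 (move_left): buffer="ywlvema" (len 7), cursors c1@0 c2@2 c3@3, authorship .......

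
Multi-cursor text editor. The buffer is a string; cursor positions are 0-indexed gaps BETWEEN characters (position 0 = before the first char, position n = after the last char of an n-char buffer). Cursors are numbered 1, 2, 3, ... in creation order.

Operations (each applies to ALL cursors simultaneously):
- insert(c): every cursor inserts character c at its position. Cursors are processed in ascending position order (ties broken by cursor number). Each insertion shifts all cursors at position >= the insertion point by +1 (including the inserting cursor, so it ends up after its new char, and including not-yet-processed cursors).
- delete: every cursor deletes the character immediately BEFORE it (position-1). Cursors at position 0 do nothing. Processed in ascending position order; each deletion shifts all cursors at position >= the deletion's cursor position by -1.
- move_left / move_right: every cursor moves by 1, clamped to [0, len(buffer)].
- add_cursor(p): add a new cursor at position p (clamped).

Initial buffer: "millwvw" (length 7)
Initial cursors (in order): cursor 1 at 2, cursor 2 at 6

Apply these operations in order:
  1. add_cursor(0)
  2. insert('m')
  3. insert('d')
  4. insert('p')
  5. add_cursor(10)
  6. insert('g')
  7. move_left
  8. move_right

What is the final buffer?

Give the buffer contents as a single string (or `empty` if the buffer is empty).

After op 1 (add_cursor(0)): buffer="millwvw" (len 7), cursors c3@0 c1@2 c2@6, authorship .......
After op 2 (insert('m')): buffer="mmimllwvmw" (len 10), cursors c3@1 c1@4 c2@9, authorship 3..1....2.
After op 3 (insert('d')): buffer="mdmimdllwvmdw" (len 13), cursors c3@2 c1@6 c2@12, authorship 33..11....22.
After op 4 (insert('p')): buffer="mdpmimdpllwvmdpw" (len 16), cursors c3@3 c1@8 c2@15, authorship 333..111....222.
After op 5 (add_cursor(10)): buffer="mdpmimdpllwvmdpw" (len 16), cursors c3@3 c1@8 c4@10 c2@15, authorship 333..111....222.
After op 6 (insert('g')): buffer="mdpgmimdpgllgwvmdpgw" (len 20), cursors c3@4 c1@10 c4@13 c2@19, authorship 3333..1111..4..2222.
After op 7 (move_left): buffer="mdpgmimdpgllgwvmdpgw" (len 20), cursors c3@3 c1@9 c4@12 c2@18, authorship 3333..1111..4..2222.
After op 8 (move_right): buffer="mdpgmimdpgllgwvmdpgw" (len 20), cursors c3@4 c1@10 c4@13 c2@19, authorship 3333..1111..4..2222.

Answer: mdpgmimdpgllgwvmdpgw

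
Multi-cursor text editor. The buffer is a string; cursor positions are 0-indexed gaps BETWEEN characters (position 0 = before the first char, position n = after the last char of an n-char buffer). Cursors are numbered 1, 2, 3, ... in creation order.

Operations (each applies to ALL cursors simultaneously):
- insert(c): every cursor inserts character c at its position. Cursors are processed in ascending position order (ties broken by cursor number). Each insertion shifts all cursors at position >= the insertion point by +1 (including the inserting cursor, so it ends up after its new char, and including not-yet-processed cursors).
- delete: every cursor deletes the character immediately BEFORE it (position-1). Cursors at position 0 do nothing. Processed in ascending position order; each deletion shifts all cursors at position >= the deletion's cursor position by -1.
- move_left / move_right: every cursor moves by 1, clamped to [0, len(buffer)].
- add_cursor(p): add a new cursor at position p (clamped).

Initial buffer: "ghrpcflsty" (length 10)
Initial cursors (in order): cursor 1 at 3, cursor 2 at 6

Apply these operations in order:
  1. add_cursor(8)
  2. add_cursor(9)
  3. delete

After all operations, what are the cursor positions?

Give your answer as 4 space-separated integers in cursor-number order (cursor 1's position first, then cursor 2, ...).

After op 1 (add_cursor(8)): buffer="ghrpcflsty" (len 10), cursors c1@3 c2@6 c3@8, authorship ..........
After op 2 (add_cursor(9)): buffer="ghrpcflsty" (len 10), cursors c1@3 c2@6 c3@8 c4@9, authorship ..........
After op 3 (delete): buffer="ghpcly" (len 6), cursors c1@2 c2@4 c3@5 c4@5, authorship ......

Answer: 2 4 5 5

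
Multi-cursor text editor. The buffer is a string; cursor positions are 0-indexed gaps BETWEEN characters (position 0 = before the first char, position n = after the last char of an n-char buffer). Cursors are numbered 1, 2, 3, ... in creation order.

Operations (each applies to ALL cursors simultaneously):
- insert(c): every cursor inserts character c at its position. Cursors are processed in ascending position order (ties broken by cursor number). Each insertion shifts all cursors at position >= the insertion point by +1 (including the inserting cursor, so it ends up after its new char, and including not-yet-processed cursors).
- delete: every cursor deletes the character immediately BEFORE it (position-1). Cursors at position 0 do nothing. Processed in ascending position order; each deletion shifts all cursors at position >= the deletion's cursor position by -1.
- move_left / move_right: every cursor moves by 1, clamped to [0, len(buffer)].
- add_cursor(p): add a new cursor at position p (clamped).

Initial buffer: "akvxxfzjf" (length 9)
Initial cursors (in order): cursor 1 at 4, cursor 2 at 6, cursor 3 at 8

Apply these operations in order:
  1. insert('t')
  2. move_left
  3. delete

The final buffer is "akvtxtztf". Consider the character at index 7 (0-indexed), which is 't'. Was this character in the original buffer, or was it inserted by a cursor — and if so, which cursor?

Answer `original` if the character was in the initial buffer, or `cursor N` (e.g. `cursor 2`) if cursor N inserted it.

After op 1 (insert('t')): buffer="akvxtxftzjtf" (len 12), cursors c1@5 c2@8 c3@11, authorship ....1..2..3.
After op 2 (move_left): buffer="akvxtxftzjtf" (len 12), cursors c1@4 c2@7 c3@10, authorship ....1..2..3.
After op 3 (delete): buffer="akvtxtztf" (len 9), cursors c1@3 c2@5 c3@7, authorship ...1.2.3.
Authorship (.=original, N=cursor N): . . . 1 . 2 . 3 .
Index 7: author = 3

Answer: cursor 3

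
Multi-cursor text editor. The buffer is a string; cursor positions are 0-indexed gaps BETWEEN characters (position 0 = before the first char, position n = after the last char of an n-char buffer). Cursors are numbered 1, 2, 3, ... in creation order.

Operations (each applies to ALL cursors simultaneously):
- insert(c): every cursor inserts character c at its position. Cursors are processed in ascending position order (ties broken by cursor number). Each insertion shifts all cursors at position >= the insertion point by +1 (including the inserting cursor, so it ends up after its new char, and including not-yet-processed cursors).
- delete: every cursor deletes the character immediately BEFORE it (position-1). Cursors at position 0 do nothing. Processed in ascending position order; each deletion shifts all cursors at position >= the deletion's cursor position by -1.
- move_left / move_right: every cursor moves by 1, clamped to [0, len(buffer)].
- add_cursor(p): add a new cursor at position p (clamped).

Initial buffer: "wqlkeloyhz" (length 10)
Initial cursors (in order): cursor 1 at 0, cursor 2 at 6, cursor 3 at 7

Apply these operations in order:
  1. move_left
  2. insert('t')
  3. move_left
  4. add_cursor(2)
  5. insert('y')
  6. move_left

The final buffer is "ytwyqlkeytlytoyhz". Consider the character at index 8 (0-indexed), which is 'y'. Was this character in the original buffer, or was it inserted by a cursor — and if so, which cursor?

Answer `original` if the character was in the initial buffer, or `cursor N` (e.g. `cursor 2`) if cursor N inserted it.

Answer: cursor 2

Derivation:
After op 1 (move_left): buffer="wqlkeloyhz" (len 10), cursors c1@0 c2@5 c3@6, authorship ..........
After op 2 (insert('t')): buffer="twqlketltoyhz" (len 13), cursors c1@1 c2@7 c3@9, authorship 1.....2.3....
After op 3 (move_left): buffer="twqlketltoyhz" (len 13), cursors c1@0 c2@6 c3@8, authorship 1.....2.3....
After op 4 (add_cursor(2)): buffer="twqlketltoyhz" (len 13), cursors c1@0 c4@2 c2@6 c3@8, authorship 1.....2.3....
After op 5 (insert('y')): buffer="ytwyqlkeytlytoyhz" (len 17), cursors c1@1 c4@4 c2@9 c3@12, authorship 11.4....22.33....
After op 6 (move_left): buffer="ytwyqlkeytlytoyhz" (len 17), cursors c1@0 c4@3 c2@8 c3@11, authorship 11.4....22.33....
Authorship (.=original, N=cursor N): 1 1 . 4 . . . . 2 2 . 3 3 . . . .
Index 8: author = 2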